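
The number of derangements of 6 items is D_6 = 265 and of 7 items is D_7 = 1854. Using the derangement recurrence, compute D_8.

14833

D_8 = (8-1)·(D_7 + D_6) = 7·(1854 + 265) = 7·2119 = 14833.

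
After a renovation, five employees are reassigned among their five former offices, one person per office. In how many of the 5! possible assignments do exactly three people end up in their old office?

10

Choose which 3 of the 5 are fixed: C(5,3) = 10.
The other 2 form a derangement: !2 = 1.
Total: 10 × 1 = 10.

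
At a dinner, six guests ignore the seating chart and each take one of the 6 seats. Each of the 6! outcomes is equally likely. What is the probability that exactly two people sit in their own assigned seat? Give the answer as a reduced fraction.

3/16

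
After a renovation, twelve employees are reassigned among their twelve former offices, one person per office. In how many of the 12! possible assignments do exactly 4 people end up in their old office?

7342335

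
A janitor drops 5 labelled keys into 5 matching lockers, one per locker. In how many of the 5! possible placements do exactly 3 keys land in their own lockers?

Pick the 3 fixed positions: C(5,3) = 10 ways.
The other 2 form a derangement: !2 = 1.
Total: 10 × 1 = 10.

10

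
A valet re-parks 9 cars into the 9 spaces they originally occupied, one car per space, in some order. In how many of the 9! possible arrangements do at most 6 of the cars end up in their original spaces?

# with exactly i fixed is C(9,i)·!(9-i); sum over i=0..6:
  i=0: C(9,0)·!9 = 1·133496 = 133496
  i=1: C(9,1)·!8 = 9·14833 = 133497
  i=2: C(9,2)·!7 = 36·1854 = 66744
  i=3: C(9,3)·!6 = 84·265 = 22260
  i=4: C(9,4)·!5 = 126·44 = 5544
  i=5: C(9,5)·!4 = 126·9 = 1134
  i=6: C(9,6)·!3 = 84·2 = 168
Total = 362843.

362843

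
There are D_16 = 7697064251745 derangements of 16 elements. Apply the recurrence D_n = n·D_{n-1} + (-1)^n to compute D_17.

D_17 = 17·7697064251745 - 1 = 130850092279664.

130850092279664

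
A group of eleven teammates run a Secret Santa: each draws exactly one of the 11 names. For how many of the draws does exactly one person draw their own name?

Pick the single fixed position: C(11,1) = 11 ways.
The other 10 form a derangement: !10 = 1334961.
Total: 11 × 1334961 = 14684571.

14684571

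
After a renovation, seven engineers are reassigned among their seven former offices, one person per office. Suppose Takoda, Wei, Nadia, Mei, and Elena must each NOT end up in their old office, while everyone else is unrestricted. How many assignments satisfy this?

Inclusion-exclusion on the 5 forbidden self-matches:
Σ_{j=0}^{5} (-1)^j C(5,j)(7-j)!
= C(5,0)·7! - C(5,1)·6! + C(5,2)·5! - C(5,3)·4! + C(5,4)·3! - C(5,5)·2!
= 5040 - 3600 + 1200 - 240 + 30 - 2
= 2428

2428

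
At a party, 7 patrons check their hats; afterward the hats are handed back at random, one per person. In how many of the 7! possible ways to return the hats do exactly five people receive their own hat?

Pick the 5 fixed positions: C(7,5) = 21 ways.
The remaining 2 must be deranged: !2 = 1.
Total: 21 × 1 = 21.

21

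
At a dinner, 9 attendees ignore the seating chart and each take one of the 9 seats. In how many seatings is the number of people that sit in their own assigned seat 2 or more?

95887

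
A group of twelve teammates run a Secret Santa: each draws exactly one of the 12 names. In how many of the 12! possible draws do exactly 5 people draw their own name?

1468368

Pick the 5 fixed positions: C(12,5) = 792 ways.
The remaining 7 must be deranged: !7 = 1854.
Total: 792 × 1854 = 1468368.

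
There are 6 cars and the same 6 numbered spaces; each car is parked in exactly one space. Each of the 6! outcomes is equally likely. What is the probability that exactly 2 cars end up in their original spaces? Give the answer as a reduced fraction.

3/16

Favorable outcomes: C(6,2)·!4 = 15·9 = 135.
Total outcomes: 6! = 720.
Probability = 135/720 = 3/16.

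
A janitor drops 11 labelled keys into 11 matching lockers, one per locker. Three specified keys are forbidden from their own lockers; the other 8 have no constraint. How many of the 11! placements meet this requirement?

30078720

Let A_j be the event that the j-th constrained one is fixed. By inclusion-exclusion over the 3 events:
Σ_{j=0}^{3} (-1)^j C(3,j)(11-j)!
= C(3,0)·11! - C(3,1)·10! + C(3,2)·9! - C(3,3)·8!
= 39916800 - 10886400 + 1088640 - 40320
= 30078720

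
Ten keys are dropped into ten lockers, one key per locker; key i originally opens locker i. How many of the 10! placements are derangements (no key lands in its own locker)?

The subfactorial !10 = [10!/e] (nearest integer).
10! = 3628800, and 3628800/e ≈ 1334960.92, so !10 = 1334961.

1334961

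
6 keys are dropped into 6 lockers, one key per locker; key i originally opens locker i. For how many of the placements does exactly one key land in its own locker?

Pick the single fixed position: C(6,1) = 6 ways.
The remaining 5 must be deranged: !5 = 44.
Total: 6 × 44 = 264.

264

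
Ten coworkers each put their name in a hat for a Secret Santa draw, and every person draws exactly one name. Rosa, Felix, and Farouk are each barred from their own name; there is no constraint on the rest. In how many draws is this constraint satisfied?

2656080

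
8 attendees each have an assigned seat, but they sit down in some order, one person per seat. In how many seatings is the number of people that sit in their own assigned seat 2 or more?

10655

Sum C(8,i)·!(8-i) for i = 2..8:
  i=2: C(8,2)·!6 = 28·265 = 7420
  i=3: C(8,3)·!5 = 56·44 = 2464
  i=4: C(8,4)·!4 = 70·9 = 630
  i=5: C(8,5)·!3 = 56·2 = 112
  i=6: C(8,6)·!2 = 28·1 = 28
  i=7: C(8,7)·!1 = 8·0 = 0
  i=8: C(8,8)·!0 = 1·1 = 1
Total = 10655.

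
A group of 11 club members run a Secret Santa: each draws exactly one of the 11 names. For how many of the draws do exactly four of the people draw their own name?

Choose which 4 of the 11 are fixed: C(11,4) = 330.
The remaining 7 must be deranged: !7 = 1854.
Total: 330 × 1854 = 611820.

611820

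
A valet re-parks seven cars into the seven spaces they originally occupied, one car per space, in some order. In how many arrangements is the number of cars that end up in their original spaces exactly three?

Choose which 3 of the 7 are fixed: C(7,3) = 35.
The remaining 4 must be deranged: !4 = 9.
Total: 35 × 9 = 315.

315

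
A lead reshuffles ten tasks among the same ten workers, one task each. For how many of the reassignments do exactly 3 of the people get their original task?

Pick the 3 fixed positions: C(10,3) = 120 ways.
The remaining 7 must be deranged: !7 = 1854.
Total: 120 × 1854 = 222480.

222480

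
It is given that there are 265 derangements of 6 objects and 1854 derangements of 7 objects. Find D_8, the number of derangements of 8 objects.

14833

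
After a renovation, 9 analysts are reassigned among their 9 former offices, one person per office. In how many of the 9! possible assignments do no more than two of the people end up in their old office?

333737

# with exactly i fixed is C(9,i)·!(9-i); sum over i=0..2:
  i=0: C(9,0)·!9 = 1·133496 = 133496
  i=1: C(9,1)·!8 = 9·14833 = 133497
  i=2: C(9,2)·!7 = 36·1854 = 66744
Total = 333737.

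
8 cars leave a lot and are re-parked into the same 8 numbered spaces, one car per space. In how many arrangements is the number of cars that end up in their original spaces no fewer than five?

# with exactly i fixed is C(8,i)·!(8-i); sum over i=5..8:
  i=5: C(8,5)·!3 = 56·2 = 112
  i=6: C(8,6)·!2 = 28·1 = 28
  i=7: C(8,7)·!1 = 8·0 = 0
  i=8: C(8,8)·!0 = 1·1 = 1
Total = 141.

141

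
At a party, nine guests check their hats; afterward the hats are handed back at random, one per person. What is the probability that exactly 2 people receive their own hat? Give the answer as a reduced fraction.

Favorable outcomes: C(9,2)·!7 = 36·1854 = 66744.
Total outcomes: 9! = 362880.
Probability = 66744/362880 = 103/560.

103/560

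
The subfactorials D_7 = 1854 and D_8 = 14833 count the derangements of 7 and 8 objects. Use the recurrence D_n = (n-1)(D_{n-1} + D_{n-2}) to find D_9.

133496

D_9 = (9-1)·(D_8 + D_7) = 8·(14833 + 1854) = 8·16687 = 133496.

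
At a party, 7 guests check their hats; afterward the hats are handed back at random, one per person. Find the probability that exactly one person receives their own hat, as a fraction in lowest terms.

53/144

Favorable outcomes: C(7,1)·!6 = 7·265 = 1855.
Total outcomes: 7! = 5040.
Probability = 1855/5040 = 53/144.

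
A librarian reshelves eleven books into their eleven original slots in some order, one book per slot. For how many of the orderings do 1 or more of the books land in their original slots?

Sum C(11,i)·!(11-i) for i = 1..11:
  i=1: C(11,1)·!10 = 11·1334961 = 14684571
  i=2: C(11,2)·!9 = 55·133496 = 7342280
  i=3: C(11,3)·!8 = 165·14833 = 2447445
  i=4: C(11,4)·!7 = 330·1854 = 611820
  i=5: C(11,5)·!6 = 462·265 = 122430
  i=6: C(11,6)·!5 = 462·44 = 20328
  i=7: C(11,7)·!4 = 330·9 = 2970
  i=8: C(11,8)·!3 = 165·2 = 330
  i=9: C(11,9)·!2 = 55·1 = 55
  i=10: C(11,10)·!1 = 11·0 = 0
  i=11: C(11,11)·!0 = 1·1 = 1
Total = 25232230.

25232230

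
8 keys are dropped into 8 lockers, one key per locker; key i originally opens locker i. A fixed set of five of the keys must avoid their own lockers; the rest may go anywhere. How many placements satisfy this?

Let A_j be the event that the j-th constrained one is fixed. By inclusion-exclusion over the 5 events:
Σ_{j=0}^{5} (-1)^j C(5,j)(8-j)!
= C(5,0)·8! - C(5,1)·7! + C(5,2)·6! - C(5,3)·5! + C(5,4)·4! - C(5,5)·3!
= 40320 - 25200 + 7200 - 1200 + 120 - 6
= 21234

21234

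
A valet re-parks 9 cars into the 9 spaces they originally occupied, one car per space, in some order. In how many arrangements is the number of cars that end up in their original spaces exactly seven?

36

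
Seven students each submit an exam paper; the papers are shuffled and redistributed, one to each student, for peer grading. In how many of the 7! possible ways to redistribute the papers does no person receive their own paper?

1854

By inclusion-exclusion, !7 = Σ (-1)^k · 7!/k! for k=0..7
= 7! - 7!/1! + 7!/2! - 7!/3! + 7!/4! - 7!/5! + 7!/6! - 7!/7!
= 5040 - 5040 + 2520 - 840 + 210 - 42 + 7 - 1
= 1854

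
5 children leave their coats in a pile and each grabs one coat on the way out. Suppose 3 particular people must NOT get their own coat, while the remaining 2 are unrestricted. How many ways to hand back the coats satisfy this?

64

Let A_j be the event that the j-th constrained one is fixed. By inclusion-exclusion over the 3 events:
Σ_{j=0}^{3} (-1)^j C(3,j)(5-j)!
= C(3,0)·5! - C(3,1)·4! + C(3,2)·3! - C(3,3)·2!
= 120 - 72 + 18 - 2
= 64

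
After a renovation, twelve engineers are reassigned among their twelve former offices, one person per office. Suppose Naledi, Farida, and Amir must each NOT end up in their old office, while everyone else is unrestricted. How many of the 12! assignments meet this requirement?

369774720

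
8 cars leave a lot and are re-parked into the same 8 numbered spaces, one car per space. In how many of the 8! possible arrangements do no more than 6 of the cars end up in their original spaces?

40319

Sum C(8,i)·!(8-i) for i = 0..6:
  i=0: C(8,0)·!8 = 1·14833 = 14833
  i=1: C(8,1)·!7 = 8·1854 = 14832
  i=2: C(8,2)·!6 = 28·265 = 7420
  i=3: C(8,3)·!5 = 56·44 = 2464
  i=4: C(8,4)·!4 = 70·9 = 630
  i=5: C(8,5)·!3 = 56·2 = 112
  i=6: C(8,6)·!2 = 28·1 = 28
Total = 40319.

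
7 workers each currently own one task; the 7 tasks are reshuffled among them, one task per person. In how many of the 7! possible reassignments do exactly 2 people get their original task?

924

Choose which 2 of the 7 are fixed: C(7,2) = 21.
The remaining 5 must be deranged: !5 = 44.
Total: 21 × 44 = 924.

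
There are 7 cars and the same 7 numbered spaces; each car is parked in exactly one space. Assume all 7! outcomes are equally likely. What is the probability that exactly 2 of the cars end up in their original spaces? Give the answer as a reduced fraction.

11/60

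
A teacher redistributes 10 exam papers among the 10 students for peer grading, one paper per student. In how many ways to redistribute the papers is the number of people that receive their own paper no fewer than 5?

Sum C(10,i)·!(10-i) for i = 5..10:
  i=5: C(10,5)·!5 = 252·44 = 11088
  i=6: C(10,6)·!4 = 210·9 = 1890
  i=7: C(10,7)·!3 = 120·2 = 240
  i=8: C(10,8)·!2 = 45·1 = 45
  i=9: C(10,9)·!1 = 10·0 = 0
  i=10: C(10,10)·!0 = 1·1 = 1
Total = 13264.

13264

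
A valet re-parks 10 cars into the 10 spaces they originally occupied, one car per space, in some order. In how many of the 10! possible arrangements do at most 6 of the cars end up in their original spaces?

# with exactly i fixed is C(10,i)·!(10-i); sum over i=0..6:
  i=0: C(10,0)·!10 = 1·1334961 = 1334961
  i=1: C(10,1)·!9 = 10·133496 = 1334960
  i=2: C(10,2)·!8 = 45·14833 = 667485
  i=3: C(10,3)·!7 = 120·1854 = 222480
  i=4: C(10,4)·!6 = 210·265 = 55650
  i=5: C(10,5)·!5 = 252·44 = 11088
  i=6: C(10,6)·!4 = 210·9 = 1890
Total = 3628514.

3628514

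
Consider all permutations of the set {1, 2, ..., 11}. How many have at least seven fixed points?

Sum C(11,i)·!(11-i) for i = 7..11:
  i=7: C(11,7)·!4 = 330·9 = 2970
  i=8: C(11,8)·!3 = 165·2 = 330
  i=9: C(11,9)·!2 = 55·1 = 55
  i=10: C(11,10)·!1 = 11·0 = 0
  i=11: C(11,11)·!0 = 1·1 = 1
Total = 3356.

3356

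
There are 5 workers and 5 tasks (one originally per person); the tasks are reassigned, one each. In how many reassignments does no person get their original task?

44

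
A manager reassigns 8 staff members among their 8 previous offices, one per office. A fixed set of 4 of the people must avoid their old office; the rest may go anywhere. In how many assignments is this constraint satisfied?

24024

Let A_j be the event that the j-th constrained one is fixed. By inclusion-exclusion over the 4 events:
Σ_{j=0}^{4} (-1)^j C(4,j)(8-j)!
= C(4,0)·8! - C(4,1)·7! + C(4,2)·6! - C(4,3)·5! + C(4,4)·4!
= 40320 - 20160 + 4320 - 480 + 24
= 24024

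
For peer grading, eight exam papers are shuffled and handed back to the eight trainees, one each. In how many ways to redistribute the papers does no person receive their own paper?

!8 = 8! · Σ_{k=0}^{8} (-1)^k/k!
= 8! - 8!/1! + 8!/2! - 8!/3! + 8!/4! - 8!/5! + 8!/6! - 8!/7! + 8!/8!
= 40320 - 40320 + 20160 - 6720 + 1680 - 336 + 56 - 8 + 1
= 14833

14833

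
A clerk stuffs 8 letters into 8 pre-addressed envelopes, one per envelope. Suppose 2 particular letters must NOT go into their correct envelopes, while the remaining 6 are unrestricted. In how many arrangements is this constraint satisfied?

30960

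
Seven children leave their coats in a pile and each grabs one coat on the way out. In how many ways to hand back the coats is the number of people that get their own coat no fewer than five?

# with exactly i fixed is C(7,i)·!(7-i); sum over i=5..7:
  i=5: C(7,5)·!2 = 21·1 = 21
  i=6: C(7,6)·!1 = 7·0 = 0
  i=7: C(7,7)·!0 = 1·1 = 1
Total = 22.

22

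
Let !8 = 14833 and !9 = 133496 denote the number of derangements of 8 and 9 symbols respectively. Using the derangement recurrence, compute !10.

!10 = (10-1)·(!9 + !8) = 9·(133496 + 14833) = 9·148329 = 1334961.

1334961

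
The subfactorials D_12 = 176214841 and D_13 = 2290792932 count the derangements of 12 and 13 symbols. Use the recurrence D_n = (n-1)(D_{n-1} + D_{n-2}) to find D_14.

D_14 = (14-1)·(D_13 + D_12) = 13·(2290792932 + 176214841) = 13·2467007773 = 32071101049.

32071101049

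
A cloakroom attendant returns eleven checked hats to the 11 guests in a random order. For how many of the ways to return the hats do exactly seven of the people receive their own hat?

Pick the 7 fixed positions: C(11,7) = 330 ways.
The remaining 4 must be deranged: !4 = 9.
Total: 330 × 9 = 2970.

2970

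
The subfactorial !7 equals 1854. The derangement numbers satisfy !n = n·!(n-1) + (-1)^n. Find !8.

!8 = 8·1854 + 1 = 14833.

14833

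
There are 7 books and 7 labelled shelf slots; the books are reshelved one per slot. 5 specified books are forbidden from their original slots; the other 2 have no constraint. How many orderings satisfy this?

2428

Inclusion-exclusion on the 5 forbidden self-matches:
Σ_{j=0}^{5} (-1)^j C(5,j)(7-j)!
= C(5,0)·7! - C(5,1)·6! + C(5,2)·5! - C(5,3)·4! + C(5,4)·3! - C(5,5)·2!
= 5040 - 3600 + 1200 - 240 + 30 - 2
= 2428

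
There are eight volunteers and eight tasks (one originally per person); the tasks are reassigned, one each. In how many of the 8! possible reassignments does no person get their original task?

!8 is the nearest integer to 8!/e.
8! = 40320, and 40320/e ≈ 14832.90, so !8 = 14833.

14833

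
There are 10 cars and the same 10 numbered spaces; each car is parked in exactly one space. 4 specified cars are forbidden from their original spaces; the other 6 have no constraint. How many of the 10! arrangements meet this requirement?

2399760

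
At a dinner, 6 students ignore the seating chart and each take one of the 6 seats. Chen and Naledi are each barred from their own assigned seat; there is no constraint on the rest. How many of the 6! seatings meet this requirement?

Inclusion-exclusion on the 2 forbidden self-matches:
Σ_{j=0}^{2} (-1)^j C(2,j)(6-j)!
= C(2,0)·6! - C(2,1)·5! + C(2,2)·4!
= 720 - 240 + 24
= 504

504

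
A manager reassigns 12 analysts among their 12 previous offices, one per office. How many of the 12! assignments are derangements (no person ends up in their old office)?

176214841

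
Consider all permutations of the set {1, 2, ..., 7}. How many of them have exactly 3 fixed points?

315

Pick the 3 fixed positions: C(7,3) = 35 ways.
The remaining 4 must be deranged: !4 = 9.
Total: 35 × 9 = 315.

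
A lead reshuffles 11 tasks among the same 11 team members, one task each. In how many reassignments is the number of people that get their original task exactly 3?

Pick the 3 fixed positions: C(11,3) = 165 ways.
The remaining 8 must be deranged: !8 = 14833.
Total: 165 × 14833 = 2447445.

2447445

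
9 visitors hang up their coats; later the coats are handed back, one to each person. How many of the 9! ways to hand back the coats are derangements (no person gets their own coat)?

The number of derangements of 9 is !9 = Σ_{k=0}^{9} (-1)^k·9!/k!
= 9! - 9!/1! + 9!/2! - 9!/3! + 9!/4! - 9!/5! + 9!/6! - 9!/7! + 9!/8! - 9!/9!
= 362880 - 362880 + 181440 - 60480 + 15120 - 3024 + 504 - 72 + 9 - 1
= 133496

133496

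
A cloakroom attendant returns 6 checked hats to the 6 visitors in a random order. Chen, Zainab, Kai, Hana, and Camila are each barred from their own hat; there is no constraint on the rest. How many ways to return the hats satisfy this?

309

Inclusion-exclusion on the 5 forbidden self-matches:
Σ_{j=0}^{5} (-1)^j C(5,j)(6-j)!
= C(5,0)·6! - C(5,1)·5! + C(5,2)·4! - C(5,3)·3! + C(5,4)·2! - C(5,5)·1!
= 720 - 600 + 240 - 60 + 10 - 1
= 309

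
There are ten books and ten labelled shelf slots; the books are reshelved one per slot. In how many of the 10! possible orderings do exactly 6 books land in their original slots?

1890

Choose which 6 of the 10 are fixed: C(10,6) = 210.
The remaining 4 must be deranged: !4 = 9.
Total: 210 × 9 = 1890.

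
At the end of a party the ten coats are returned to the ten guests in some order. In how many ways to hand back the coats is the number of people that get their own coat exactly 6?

Pick the 6 fixed positions: C(10,6) = 210 ways.
The remaining 4 must be deranged: !4 = 9.
Total: 210 × 9 = 1890.

1890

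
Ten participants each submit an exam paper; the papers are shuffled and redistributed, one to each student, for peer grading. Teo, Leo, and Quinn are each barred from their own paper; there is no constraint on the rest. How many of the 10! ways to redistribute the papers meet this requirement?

2656080

Let A_j be the event that the j-th constrained one is fixed. By inclusion-exclusion over the 3 events:
Σ_{j=0}^{3} (-1)^j C(3,j)(10-j)!
= C(3,0)·10! - C(3,1)·9! + C(3,2)·8! - C(3,3)·7!
= 3628800 - 1088640 + 120960 - 5040
= 2656080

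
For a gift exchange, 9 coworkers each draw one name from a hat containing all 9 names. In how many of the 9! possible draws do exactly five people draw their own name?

1134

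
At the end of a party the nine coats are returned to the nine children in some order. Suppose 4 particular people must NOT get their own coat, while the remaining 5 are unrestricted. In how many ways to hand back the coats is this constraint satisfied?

229080

Let A_j be the event that the j-th constrained one is fixed. By inclusion-exclusion over the 4 events:
Σ_{j=0}^{4} (-1)^j C(4,j)(9-j)!
= C(4,0)·9! - C(4,1)·8! + C(4,2)·7! - C(4,3)·6! + C(4,4)·5!
= 362880 - 161280 + 30240 - 2880 + 120
= 229080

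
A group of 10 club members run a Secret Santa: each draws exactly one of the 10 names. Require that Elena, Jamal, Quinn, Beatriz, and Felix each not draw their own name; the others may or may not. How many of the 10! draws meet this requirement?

Inclusion-exclusion on the 5 forbidden self-matches:
Σ_{j=0}^{5} (-1)^j C(5,j)(10-j)!
= C(5,0)·10! - C(5,1)·9! + C(5,2)·8! - C(5,3)·7! + C(5,4)·6! - C(5,5)·5!
= 3628800 - 1814400 + 403200 - 50400 + 3600 - 120
= 2170680

2170680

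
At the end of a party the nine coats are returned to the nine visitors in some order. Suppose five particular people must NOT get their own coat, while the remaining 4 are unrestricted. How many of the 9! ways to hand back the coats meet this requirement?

Let A_j be the event that the j-th constrained one is fixed. By inclusion-exclusion over the 5 events:
Σ_{j=0}^{5} (-1)^j C(5,j)(9-j)!
= C(5,0)·9! - C(5,1)·8! + C(5,2)·7! - C(5,3)·6! + C(5,4)·5! - C(5,5)·4!
= 362880 - 201600 + 50400 - 7200 + 600 - 24
= 205056

205056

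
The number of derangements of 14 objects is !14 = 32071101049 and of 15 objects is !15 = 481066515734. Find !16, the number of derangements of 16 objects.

7697064251745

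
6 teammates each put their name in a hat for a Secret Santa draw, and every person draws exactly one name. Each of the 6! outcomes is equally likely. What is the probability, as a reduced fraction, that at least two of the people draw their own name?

191/720

Favorable outcomes: Σ_{i≥2} C(6,i)·!(6-i) = 15·9 + 20·2 + 15·1 + 6·0 + 1·1 = 191.
Total outcomes: 6! = 720.
Probability = 191/720 = 191/720.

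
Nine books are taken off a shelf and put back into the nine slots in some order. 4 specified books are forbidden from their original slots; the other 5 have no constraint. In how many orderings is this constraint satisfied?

Inclusion-exclusion on the 4 forbidden self-matches:
Σ_{j=0}^{4} (-1)^j C(4,j)(9-j)!
= C(4,0)·9! - C(4,1)·8! + C(4,2)·7! - C(4,3)·6! + C(4,4)·5!
= 362880 - 161280 + 30240 - 2880 + 120
= 229080

229080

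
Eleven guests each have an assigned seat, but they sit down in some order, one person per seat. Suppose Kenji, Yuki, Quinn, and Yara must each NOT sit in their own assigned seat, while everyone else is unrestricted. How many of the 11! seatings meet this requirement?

27422640

Let A_j be the event that the j-th constrained one is fixed. By inclusion-exclusion over the 4 events:
Σ_{j=0}^{4} (-1)^j C(4,j)(11-j)!
= C(4,0)·11! - C(4,1)·10! + C(4,2)·9! - C(4,3)·8! + C(4,4)·7!
= 39916800 - 14515200 + 2177280 - 161280 + 5040
= 27422640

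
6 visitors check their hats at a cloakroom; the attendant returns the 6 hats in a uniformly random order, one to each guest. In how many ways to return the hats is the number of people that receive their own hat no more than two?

# with exactly i fixed is C(6,i)·!(6-i); sum over i=0..2:
  i=0: C(6,0)·!6 = 1·265 = 265
  i=1: C(6,1)·!5 = 6·44 = 264
  i=2: C(6,2)·!4 = 15·9 = 135
Total = 664.

664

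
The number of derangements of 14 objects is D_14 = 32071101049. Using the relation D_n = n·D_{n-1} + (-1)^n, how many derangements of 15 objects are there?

D_15 = 15·32071101049 - 1 = 481066515734.

481066515734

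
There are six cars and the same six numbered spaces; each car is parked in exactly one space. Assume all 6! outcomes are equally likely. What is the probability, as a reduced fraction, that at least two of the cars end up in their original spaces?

191/720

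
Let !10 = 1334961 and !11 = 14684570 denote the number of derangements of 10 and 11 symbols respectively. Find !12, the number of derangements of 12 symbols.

!12 = (12-1)·(!11 + !10) = 11·(14684570 + 1334961) = 11·16019531 = 176214841.

176214841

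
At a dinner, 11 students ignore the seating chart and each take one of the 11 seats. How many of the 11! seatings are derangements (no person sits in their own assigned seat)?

14684570

By inclusion-exclusion, !11 = Σ (-1)^k · 11!/k! for k=0..11
= 11! - 11!/1! + 11!/2! - 11!/3! + 11!/4! - 11!/5! + 11!/6! - 11!/7! + 11!/8! - 11!/9! + 11!/10! - 11!/11!
= 39916800 - 39916800 + 19958400 - 6652800 + 1663200 - 332640 + 55440 - 7920 + 990 - 110 + 11 - 1
= 14684570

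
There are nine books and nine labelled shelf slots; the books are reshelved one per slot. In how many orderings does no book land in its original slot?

133496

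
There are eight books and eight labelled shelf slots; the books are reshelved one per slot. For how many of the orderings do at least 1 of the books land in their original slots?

25487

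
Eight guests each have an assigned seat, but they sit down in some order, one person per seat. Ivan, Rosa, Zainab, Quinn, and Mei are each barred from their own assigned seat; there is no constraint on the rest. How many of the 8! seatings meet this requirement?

21234

Inclusion-exclusion on the 5 forbidden self-matches:
Σ_{j=0}^{5} (-1)^j C(5,j)(8-j)!
= C(5,0)·8! - C(5,1)·7! + C(5,2)·6! - C(5,3)·5! + C(5,4)·4! - C(5,5)·3!
= 40320 - 25200 + 7200 - 1200 + 120 - 6
= 21234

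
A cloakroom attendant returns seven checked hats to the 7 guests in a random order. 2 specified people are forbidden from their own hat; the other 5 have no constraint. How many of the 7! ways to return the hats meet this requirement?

Inclusion-exclusion on the 2 forbidden self-matches:
Σ_{j=0}^{2} (-1)^j C(2,j)(7-j)!
= C(2,0)·7! - C(2,1)·6! + C(2,2)·5!
= 5040 - 1440 + 120
= 3720

3720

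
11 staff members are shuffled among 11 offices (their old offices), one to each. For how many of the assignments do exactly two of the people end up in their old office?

Pick the 2 fixed positions: C(11,2) = 55 ways.
The remaining 9 must be deranged: !9 = 133496.
Total: 55 × 133496 = 7342280.

7342280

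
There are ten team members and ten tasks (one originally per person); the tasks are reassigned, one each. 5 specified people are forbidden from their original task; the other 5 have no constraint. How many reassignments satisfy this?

Inclusion-exclusion on the 5 forbidden self-matches:
Σ_{j=0}^{5} (-1)^j C(5,j)(10-j)!
= C(5,0)·10! - C(5,1)·9! + C(5,2)·8! - C(5,3)·7! + C(5,4)·6! - C(5,5)·5!
= 3628800 - 1814400 + 403200 - 50400 + 3600 - 120
= 2170680

2170680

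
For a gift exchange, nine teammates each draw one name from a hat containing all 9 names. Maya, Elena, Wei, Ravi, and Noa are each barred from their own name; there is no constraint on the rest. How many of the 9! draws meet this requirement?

Inclusion-exclusion on the 5 forbidden self-matches:
Σ_{j=0}^{5} (-1)^j C(5,j)(9-j)!
= C(5,0)·9! - C(5,1)·8! + C(5,2)·7! - C(5,3)·6! + C(5,4)·5! - C(5,5)·4!
= 362880 - 201600 + 50400 - 7200 + 600 - 24
= 205056

205056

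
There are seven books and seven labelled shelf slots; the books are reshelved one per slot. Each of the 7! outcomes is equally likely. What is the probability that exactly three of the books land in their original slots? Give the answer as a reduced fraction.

Favorable outcomes: C(7,3)·!4 = 35·9 = 315.
Total outcomes: 7! = 5040.
Probability = 315/5040 = 1/16.

1/16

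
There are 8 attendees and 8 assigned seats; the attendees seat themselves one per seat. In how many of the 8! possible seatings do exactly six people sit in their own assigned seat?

Choose which 6 of the 8 are fixed: C(8,6) = 28.
The other 2 form a derangement: !2 = 1.
Total: 28 × 1 = 28.

28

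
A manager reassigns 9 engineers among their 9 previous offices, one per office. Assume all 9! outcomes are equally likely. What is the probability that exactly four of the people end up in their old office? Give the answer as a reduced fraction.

11/720

Favorable outcomes: C(9,4)·!5 = 126·44 = 5544.
Total outcomes: 9! = 362880.
Probability = 5544/362880 = 11/720.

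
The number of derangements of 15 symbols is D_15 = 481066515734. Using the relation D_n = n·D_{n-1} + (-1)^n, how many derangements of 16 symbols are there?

7697064251745

D_16 = 16·481066515734 + 1 = 7697064251745.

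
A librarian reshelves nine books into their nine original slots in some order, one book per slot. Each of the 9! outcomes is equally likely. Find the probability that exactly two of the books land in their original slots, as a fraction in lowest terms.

Favorable outcomes: C(9,2)·!7 = 36·1854 = 66744.
Total outcomes: 9! = 362880.
Probability = 66744/362880 = 103/560.

103/560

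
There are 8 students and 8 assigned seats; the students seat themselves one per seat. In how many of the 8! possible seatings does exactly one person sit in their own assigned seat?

14832

Pick the single fixed position: C(8,1) = 8 ways.
The remaining 7 must be deranged: !7 = 1854.
Total: 8 × 1854 = 14832.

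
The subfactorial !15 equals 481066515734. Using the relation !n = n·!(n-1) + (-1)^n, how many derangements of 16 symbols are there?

!16 = 16·481066515734 + 1 = 7697064251745.

7697064251745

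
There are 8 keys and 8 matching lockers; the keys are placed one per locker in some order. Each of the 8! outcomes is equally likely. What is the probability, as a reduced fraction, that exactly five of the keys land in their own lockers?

1/360

Favorable outcomes: C(8,5)·!3 = 56·2 = 112.
Total outcomes: 8! = 40320.
Probability = 112/40320 = 1/360.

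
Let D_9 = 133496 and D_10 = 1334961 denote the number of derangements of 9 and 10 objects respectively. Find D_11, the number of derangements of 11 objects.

D_11 = (11-1)·(D_10 + D_9) = 10·(1334961 + 133496) = 10·1468457 = 14684570.

14684570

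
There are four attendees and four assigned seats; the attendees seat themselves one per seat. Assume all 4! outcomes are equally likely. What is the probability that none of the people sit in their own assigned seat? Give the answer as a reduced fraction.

3/8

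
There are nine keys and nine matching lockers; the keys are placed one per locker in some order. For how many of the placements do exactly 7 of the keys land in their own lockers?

Pick the 7 fixed positions: C(9,7) = 36 ways.
The remaining 2 must be deranged: !2 = 1.
Total: 36 × 1 = 36.

36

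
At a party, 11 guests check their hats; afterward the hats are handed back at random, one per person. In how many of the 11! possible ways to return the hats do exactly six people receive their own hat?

20328

Choose which 6 of the 11 are fixed: C(11,6) = 462.
The other 5 form a derangement: !5 = 44.
Total: 462 × 44 = 20328.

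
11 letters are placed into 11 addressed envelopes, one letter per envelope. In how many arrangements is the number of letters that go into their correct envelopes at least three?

Sum C(11,i)·!(11-i) for i = 3..11:
  i=3: C(11,3)·!8 = 165·14833 = 2447445
  i=4: C(11,4)·!7 = 330·1854 = 611820
  i=5: C(11,5)·!6 = 462·265 = 122430
  i=6: C(11,6)·!5 = 462·44 = 20328
  i=7: C(11,7)·!4 = 330·9 = 2970
  i=8: C(11,8)·!3 = 165·2 = 330
  i=9: C(11,9)·!2 = 55·1 = 55
  i=10: C(11,10)·!1 = 11·0 = 0
  i=11: C(11,11)·!0 = 1·1 = 1
Total = 3205379.

3205379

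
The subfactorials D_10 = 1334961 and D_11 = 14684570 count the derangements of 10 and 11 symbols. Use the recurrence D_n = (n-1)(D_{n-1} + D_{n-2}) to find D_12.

176214841

D_12 = (12-1)·(D_11 + D_10) = 11·(14684570 + 1334961) = 11·16019531 = 176214841.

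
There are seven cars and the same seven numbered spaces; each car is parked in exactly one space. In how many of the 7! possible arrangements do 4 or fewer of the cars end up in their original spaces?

5018

# with exactly i fixed is C(7,i)·!(7-i); sum over i=0..4:
  i=0: C(7,0)·!7 = 1·1854 = 1854
  i=1: C(7,1)·!6 = 7·265 = 1855
  i=2: C(7,2)·!5 = 21·44 = 924
  i=3: C(7,3)·!4 = 35·9 = 315
  i=4: C(7,4)·!3 = 35·2 = 70
Total = 5018.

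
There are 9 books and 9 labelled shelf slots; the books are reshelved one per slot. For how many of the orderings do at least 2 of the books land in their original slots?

# with exactly i fixed is C(9,i)·!(9-i); sum over i=2..9:
  i=2: C(9,2)·!7 = 36·1854 = 66744
  i=3: C(9,3)·!6 = 84·265 = 22260
  i=4: C(9,4)·!5 = 126·44 = 5544
  i=5: C(9,5)·!4 = 126·9 = 1134
  i=6: C(9,6)·!3 = 84·2 = 168
  i=7: C(9,7)·!2 = 36·1 = 36
  i=8: C(9,8)·!1 = 9·0 = 0
  i=9: C(9,9)·!0 = 1·1 = 1
Total = 95887.

95887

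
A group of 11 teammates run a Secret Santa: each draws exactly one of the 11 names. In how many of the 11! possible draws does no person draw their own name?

14684570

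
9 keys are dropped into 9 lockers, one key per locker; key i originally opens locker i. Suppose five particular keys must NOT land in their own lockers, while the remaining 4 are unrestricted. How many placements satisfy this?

205056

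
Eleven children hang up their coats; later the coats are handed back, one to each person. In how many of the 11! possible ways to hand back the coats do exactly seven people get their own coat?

Choose which 7 of the 11 are fixed: C(11,7) = 330.
The other 4 form a derangement: !4 = 9.
Total: 330 × 9 = 2970.

2970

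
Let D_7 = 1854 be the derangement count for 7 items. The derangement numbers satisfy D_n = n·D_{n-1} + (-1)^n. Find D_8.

14833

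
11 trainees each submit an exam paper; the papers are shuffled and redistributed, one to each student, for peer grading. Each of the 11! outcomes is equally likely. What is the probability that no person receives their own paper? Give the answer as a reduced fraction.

1468457/3991680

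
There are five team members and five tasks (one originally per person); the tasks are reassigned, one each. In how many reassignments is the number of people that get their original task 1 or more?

# with exactly i fixed is C(5,i)·!(5-i); sum over i=1..5:
  i=1: C(5,1)·!4 = 5·9 = 45
  i=2: C(5,2)·!3 = 10·2 = 20
  i=3: C(5,3)·!2 = 10·1 = 10
  i=4: C(5,4)·!1 = 5·0 = 0
  i=5: C(5,5)·!0 = 1·1 = 1
Total = 76.

76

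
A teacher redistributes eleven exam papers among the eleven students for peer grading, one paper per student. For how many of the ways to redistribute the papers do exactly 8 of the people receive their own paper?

330

Choose which 8 of the 11 are fixed: C(11,8) = 165.
The remaining 3 must be deranged: !3 = 2.
Total: 165 × 2 = 330.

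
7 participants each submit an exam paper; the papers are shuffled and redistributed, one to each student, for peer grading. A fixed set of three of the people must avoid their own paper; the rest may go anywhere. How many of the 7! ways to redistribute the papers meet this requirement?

Let A_j be the event that the j-th constrained one is fixed. By inclusion-exclusion over the 3 events:
Σ_{j=0}^{3} (-1)^j C(3,j)(7-j)!
= C(3,0)·7! - C(3,1)·6! + C(3,2)·5! - C(3,3)·4!
= 5040 - 2160 + 360 - 24
= 3216

3216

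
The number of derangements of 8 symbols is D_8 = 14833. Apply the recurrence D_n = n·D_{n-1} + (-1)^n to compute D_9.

133496

D_9 = 9·14833 - 1 = 133496.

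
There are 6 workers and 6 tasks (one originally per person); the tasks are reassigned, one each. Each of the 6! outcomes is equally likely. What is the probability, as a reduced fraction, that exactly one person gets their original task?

Favorable outcomes: C(6,1)·!5 = 6·44 = 264.
Total outcomes: 6! = 720.
Probability = 264/720 = 11/30.

11/30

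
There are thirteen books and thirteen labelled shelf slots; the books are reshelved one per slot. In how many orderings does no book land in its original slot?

2290792932

Use !n = (n-1)(!(n-1) + !(n-2)).
!13 = 12·(176214841 + 14684570) = 12·190899411 = 2290792932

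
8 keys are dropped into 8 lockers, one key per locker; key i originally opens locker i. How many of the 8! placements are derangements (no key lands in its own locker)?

14833

By inclusion-exclusion, !8 = Σ (-1)^k · 8!/k! for k=0..8
= 8! - 8!/1! + 8!/2! - 8!/3! + 8!/4! - 8!/5! + 8!/6! - 8!/7! + 8!/8!
= 40320 - 40320 + 20160 - 6720 + 1680 - 336 + 56 - 8 + 1
= 14833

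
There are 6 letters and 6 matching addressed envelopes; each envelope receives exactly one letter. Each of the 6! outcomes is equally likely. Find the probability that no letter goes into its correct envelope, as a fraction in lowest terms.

Favorable outcomes: !6 = 265.
Total outcomes: 6! = 720.
Probability = 265/720 = 53/144.

53/144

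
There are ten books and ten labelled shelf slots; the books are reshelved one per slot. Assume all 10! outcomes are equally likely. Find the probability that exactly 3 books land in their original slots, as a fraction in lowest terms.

Favorable outcomes: C(10,3)·!7 = 120·1854 = 222480.
Total outcomes: 10! = 3628800.
Probability = 222480/3628800 = 103/1680.

103/1680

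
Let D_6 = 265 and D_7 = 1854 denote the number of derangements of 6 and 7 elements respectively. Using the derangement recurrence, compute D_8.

14833

D_8 = (8-1)·(D_7 + D_6) = 7·(1854 + 265) = 7·2119 = 14833.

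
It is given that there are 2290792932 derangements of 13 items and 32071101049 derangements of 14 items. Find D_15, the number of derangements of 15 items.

481066515734

D_15 = (15-1)·(D_14 + D_13) = 14·(32071101049 + 2290792932) = 14·34361893981 = 481066515734.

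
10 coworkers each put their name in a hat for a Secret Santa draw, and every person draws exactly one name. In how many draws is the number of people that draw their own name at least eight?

46

Sum C(10,i)·!(10-i) for i = 8..10:
  i=8: C(10,8)·!2 = 45·1 = 45
  i=9: C(10,9)·!1 = 10·0 = 0
  i=10: C(10,10)·!0 = 1·1 = 1
Total = 46.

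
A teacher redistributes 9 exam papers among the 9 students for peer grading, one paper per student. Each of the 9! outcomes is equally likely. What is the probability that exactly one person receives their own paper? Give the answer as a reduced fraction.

2119/5760

Favorable outcomes: C(9,1)·!8 = 9·14833 = 133497.
Total outcomes: 9! = 362880.
Probability = 133497/362880 = 2119/5760.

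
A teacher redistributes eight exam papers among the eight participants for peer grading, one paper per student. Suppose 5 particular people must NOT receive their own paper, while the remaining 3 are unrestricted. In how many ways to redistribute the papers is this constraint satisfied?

21234

Inclusion-exclusion on the 5 forbidden self-matches:
Σ_{j=0}^{5} (-1)^j C(5,j)(8-j)!
= C(5,0)·8! - C(5,1)·7! + C(5,2)·6! - C(5,3)·5! + C(5,4)·4! - C(5,5)·3!
= 40320 - 25200 + 7200 - 1200 + 120 - 6
= 21234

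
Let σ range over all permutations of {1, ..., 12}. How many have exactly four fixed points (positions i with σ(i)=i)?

7342335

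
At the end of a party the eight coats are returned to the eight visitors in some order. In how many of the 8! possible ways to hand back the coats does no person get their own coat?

14833

The subfactorial !8 = [8!/e] (nearest integer).
8! = 40320, and 40320/e ≈ 14832.90, so !8 = 14833.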